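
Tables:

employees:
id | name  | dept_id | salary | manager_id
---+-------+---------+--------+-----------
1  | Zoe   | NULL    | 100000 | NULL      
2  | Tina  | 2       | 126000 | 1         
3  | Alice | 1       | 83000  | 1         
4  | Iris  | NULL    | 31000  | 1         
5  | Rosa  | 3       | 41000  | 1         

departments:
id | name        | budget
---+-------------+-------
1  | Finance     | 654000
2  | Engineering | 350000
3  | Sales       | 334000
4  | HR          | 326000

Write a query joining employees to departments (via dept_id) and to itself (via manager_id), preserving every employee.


Two LEFT JOINs from the same base table employees: one to departments via dept_id, one to employees itself via manager_id. Both are LEFT so every employee is preserved.
Match against departments:
  - employee 1 (Zoe): dept_id=NULL, no match -> kept with NULL
  - employee 2 (Tina): dept_id=2 -> matches Engineering
  - employee 3 (Alice): dept_id=1 -> matches Finance
  - employee 4 (Iris): dept_id=NULL, no match -> kept with NULL
  - employee 5 (Rosa): dept_id=3 -> matches Sales
Match against employees (self):
  - employee 1 (Zoe): manager_id=NULL -> NULL
  - employee 2 (Tina): manager_id=1 -> Zoe
  - employee 3 (Alice): manager_id=1 -> Zoe
  - employee 4 (Iris): manager_id=1 -> Zoe
  - employee 5 (Rosa): manager_id=1 -> Zoe

SQL:
SELECT a.name, b.name AS department, c.name AS manager
FROM employees a
LEFT JOIN departments b ON a.dept_id = b.id
LEFT JOIN employees c ON a.manager_id = c.id

Result:
name  | department  | manager
------+-------------+--------
Zoe   | NULL        | NULL   
Tina  | Engineering | Zoe    
Alice | Finance     | Zoe    
Iris  | NULL        | Zoe    
Rosa  | Sales       | Zoe    


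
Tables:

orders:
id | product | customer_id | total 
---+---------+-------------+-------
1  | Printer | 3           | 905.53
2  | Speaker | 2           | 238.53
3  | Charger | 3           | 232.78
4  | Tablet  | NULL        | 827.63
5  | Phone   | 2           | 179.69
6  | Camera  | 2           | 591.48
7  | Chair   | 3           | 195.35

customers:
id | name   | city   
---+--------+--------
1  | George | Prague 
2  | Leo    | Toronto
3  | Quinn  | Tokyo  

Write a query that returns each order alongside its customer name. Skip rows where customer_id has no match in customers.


INNER JOIN keeps only orders rows whose customer_id matches an id in customers. Walk through each order:
  - order 1 (Printer): customer_id=3 -> matches Quinn
  - order 2 (Speaker): customer_id=2 -> matches Leo
  - order 3 (Charger): customer_id=3 -> matches Quinn
  - order 4 (Tablet): customer_id=NULL, no match -> dropped
  - order 5 (Phone): customer_id=2 -> matches Leo
  - order 6 (Camera): customer_id=2 -> matches Leo
  - order 7 (Chair): customer_id=3 -> matches Quinn
So 1 of 7 rows is dropped.

SQL:
SELECT a.product, b.name AS customer
FROM orders a
INNER JOIN customers b ON a.customer_id = b.id

Result:
product | customer
--------+---------
Printer | Quinn   
Speaker | Leo     
Charger | Quinn   
Phone   | Leo     
Camera  | Leo     
Chair   | Quinn   


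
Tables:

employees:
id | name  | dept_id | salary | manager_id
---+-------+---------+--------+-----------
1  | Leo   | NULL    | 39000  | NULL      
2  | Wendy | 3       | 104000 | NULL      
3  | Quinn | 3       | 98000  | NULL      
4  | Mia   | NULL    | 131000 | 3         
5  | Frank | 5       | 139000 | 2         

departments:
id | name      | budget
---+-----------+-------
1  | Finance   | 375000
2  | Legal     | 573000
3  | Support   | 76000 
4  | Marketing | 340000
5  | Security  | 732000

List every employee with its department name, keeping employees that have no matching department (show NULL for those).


LEFT JOIN keeps every row from employees (the left table); where dept_id has no match in departments, the department columns become NULL. Walk through each employee:
  - employee 1 (Leo): dept_id=NULL, no match -> kept with NULL
  - employee 2 (Wendy): dept_id=3 -> matches Support
  - employee 3 (Quinn): dept_id=3 -> matches Support
  - employee 4 (Mia): dept_id=NULL, no match -> kept with NULL
  - employee 5 (Frank): dept_id=5 -> matches Security
All 5 rows appear; 2 have NULL department.

SQL:
SELECT a.name, b.name AS department
FROM employees a
LEFT JOIN departments b ON a.dept_id = b.id

Result:
name  | department
------+-----------
Leo   | NULL      
Wendy | Support   
Quinn | Support   
Mia   | NULL      
Frank | Security  


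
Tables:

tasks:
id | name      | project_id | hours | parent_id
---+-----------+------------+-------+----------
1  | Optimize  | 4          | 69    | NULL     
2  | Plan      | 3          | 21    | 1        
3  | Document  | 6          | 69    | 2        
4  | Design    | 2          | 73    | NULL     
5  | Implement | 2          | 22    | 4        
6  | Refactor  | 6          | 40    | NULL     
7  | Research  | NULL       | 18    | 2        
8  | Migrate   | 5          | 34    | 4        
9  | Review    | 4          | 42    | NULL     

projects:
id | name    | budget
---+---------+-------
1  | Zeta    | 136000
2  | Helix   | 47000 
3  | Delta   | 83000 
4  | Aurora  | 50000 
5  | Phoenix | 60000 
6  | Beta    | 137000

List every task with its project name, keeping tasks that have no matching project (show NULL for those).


LEFT JOIN keeps every row from tasks (the left table); where project_id has no match in projects, the project columns become NULL. Walk through each task:
  - task 1 (Optimize): project_id=4 -> matches Aurora
  - task 2 (Plan): project_id=3 -> matches Delta
  - task 3 (Document): project_id=6 -> matches Beta
  - task 4 (Design): project_id=2 -> matches Helix
  - task 5 (Implement): project_id=2 -> matches Helix
  - task 6 (Refactor): project_id=6 -> matches Beta
  - task 7 (Research): project_id=NULL, no match -> kept with NULL
  - task 8 (Migrate): project_id=5 -> matches Phoenix
  - task 9 (Review): project_id=4 -> matches Aurora
All 9 rows appear; 1 has NULL project.

SQL:
SELECT a.name, b.name AS project
FROM tasks a
LEFT JOIN projects b ON a.project_id = b.id

Result:
name      | project
----------+--------
Optimize  | Aurora 
Plan      | Delta  
Document  | Beta   
Design    | Helix  
Implement | Helix  
Refactor  | Beta   
Research  | NULL   
Migrate   | Phoenix
Review    | Aurora 


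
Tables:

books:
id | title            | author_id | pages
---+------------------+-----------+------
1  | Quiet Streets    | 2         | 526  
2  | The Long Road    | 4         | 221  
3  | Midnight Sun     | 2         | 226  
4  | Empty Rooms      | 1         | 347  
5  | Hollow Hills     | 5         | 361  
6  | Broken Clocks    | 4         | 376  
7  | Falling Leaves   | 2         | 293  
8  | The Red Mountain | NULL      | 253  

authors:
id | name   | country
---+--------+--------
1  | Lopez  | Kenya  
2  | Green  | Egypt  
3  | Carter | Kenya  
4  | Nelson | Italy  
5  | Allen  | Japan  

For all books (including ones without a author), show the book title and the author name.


LEFT JOIN keeps every row from books (the left table); where author_id has no match in authors, the author columns become NULL. Walk through each book:
  - book 1 (Quiet Streets): author_id=2 -> matches Green
  - book 2 (The Long Road): author_id=4 -> matches Nelson
  - book 3 (Midnight Sun): author_id=2 -> matches Green
  - book 4 (Empty Rooms): author_id=1 -> matches Lopez
  - book 5 (Hollow Hills): author_id=5 -> matches Allen
  - book 6 (Broken Clocks): author_id=4 -> matches Nelson
  - book 7 (Falling Leaves): author_id=2 -> matches Green
  - book 8 (The Red Mountain): author_id=NULL, no match -> kept with NULL
All 8 rows appear; 1 has NULL author.

SQL:
SELECT a.title, b.name AS author
FROM books a
LEFT JOIN authors b ON a.author_id = b.id

Result:
title            | author
-----------------+-------
Quiet Streets    | Green 
The Long Road    | Nelson
Midnight Sun     | Green 
Empty Rooms      | Lopez 
Hollow Hills     | Allen 
Broken Clocks    | Nelson
Falling Leaves   | Green 
The Red Mountain | NULL  


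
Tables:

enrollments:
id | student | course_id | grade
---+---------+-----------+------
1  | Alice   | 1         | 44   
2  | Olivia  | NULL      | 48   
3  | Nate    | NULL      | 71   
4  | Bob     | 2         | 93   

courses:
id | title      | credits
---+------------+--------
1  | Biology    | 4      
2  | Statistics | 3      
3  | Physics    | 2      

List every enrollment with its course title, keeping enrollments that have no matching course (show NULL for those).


LEFT JOIN keeps every row from enrollments (the left table); where course_id has no match in courses, the course columns become NULL. Walk through each enrollment:
  - enrollment 1 (Alice): course_id=1 -> matches Biology
  - enrollment 2 (Olivia): course_id=NULL, no match -> kept with NULL
  - enrollment 3 (Nate): course_id=NULL, no match -> kept with NULL
  - enrollment 4 (Bob): course_id=2 -> matches Statistics
All 4 rows appear; 2 have NULL course.

SQL:
SELECT a.student, b.title AS course
FROM enrollments a
LEFT JOIN courses b ON a.course_id = b.id

Result:
student | course    
--------+-----------
Alice   | Biology   
Olivia  | NULL      
Nate    | NULL      
Bob     | Statistics


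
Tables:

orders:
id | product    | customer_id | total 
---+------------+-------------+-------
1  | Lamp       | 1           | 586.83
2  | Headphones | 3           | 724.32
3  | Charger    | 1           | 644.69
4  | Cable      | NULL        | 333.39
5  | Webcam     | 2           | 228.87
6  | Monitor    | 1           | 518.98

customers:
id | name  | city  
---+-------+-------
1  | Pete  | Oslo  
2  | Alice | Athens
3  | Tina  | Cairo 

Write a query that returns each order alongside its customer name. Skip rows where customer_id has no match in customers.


INNER JOIN keeps only orders rows whose customer_id matches an id in customers. Walk through each order:
  - order 1 (Lamp): customer_id=1 -> matches Pete
  - order 2 (Headphones): customer_id=3 -> matches Tina
  - order 3 (Charger): customer_id=1 -> matches Pete
  - order 4 (Cable): customer_id=NULL, no match -> dropped
  - order 5 (Webcam): customer_id=2 -> matches Alice
  - order 6 (Monitor): customer_id=1 -> matches Pete
So 1 of 6 rows is dropped.

SQL:
SELECT a.product, b.name AS customer
FROM orders a
INNER JOIN customers b ON a.customer_id = b.id

Result:
product    | customer
-----------+---------
Lamp       | Pete    
Headphones | Tina    
Charger    | Pete    
Webcam     | Alice   
Monitor    | Pete    


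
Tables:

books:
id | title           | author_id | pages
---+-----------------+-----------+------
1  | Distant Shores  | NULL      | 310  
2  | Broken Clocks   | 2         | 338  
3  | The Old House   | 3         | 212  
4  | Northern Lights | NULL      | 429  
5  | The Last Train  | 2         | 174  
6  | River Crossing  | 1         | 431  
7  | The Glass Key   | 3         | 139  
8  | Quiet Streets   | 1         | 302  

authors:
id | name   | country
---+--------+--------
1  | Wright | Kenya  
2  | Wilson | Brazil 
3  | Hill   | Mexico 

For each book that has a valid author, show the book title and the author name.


INNER JOIN keeps only books rows whose author_id matches an id in authors. Walk through each book:
  - book 1 (Distant Shores): author_id=NULL, no match -> dropped
  - book 2 (Broken Clocks): author_id=2 -> matches Wilson
  - book 3 (The Old House): author_id=3 -> matches Hill
  - book 4 (Northern Lights): author_id=NULL, no match -> dropped
  - book 5 (The Last Train): author_id=2 -> matches Wilson
  - book 6 (River Crossing): author_id=1 -> matches Wright
  - book 7 (The Glass Key): author_id=3 -> matches Hill
  - book 8 (Quiet Streets): author_id=1 -> matches Wright
So 2 of 8 rows are dropped.

SQL:
SELECT a.title, b.name AS author
FROM books a
INNER JOIN authors b ON a.author_id = b.id

Result:
title          | author
---------------+-------
Broken Clocks  | Wilson
The Old House  | Hill  
The Last Train | Wilson
River Crossing | Wright
The Glass Key  | Hill  
Quiet Streets  | Wright


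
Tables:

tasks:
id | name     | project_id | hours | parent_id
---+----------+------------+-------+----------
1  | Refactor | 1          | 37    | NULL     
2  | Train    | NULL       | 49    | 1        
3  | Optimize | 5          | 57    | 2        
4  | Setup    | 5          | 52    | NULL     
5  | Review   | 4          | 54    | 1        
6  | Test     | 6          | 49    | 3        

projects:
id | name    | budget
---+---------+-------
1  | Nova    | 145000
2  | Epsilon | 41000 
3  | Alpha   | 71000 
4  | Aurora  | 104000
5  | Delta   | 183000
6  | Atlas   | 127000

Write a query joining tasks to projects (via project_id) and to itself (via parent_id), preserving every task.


Two LEFT JOINs from the same base table tasks: one to projects via project_id, one to tasks itself via parent_id. Both are LEFT so every task is preserved.
Match against projects:
  - task 1 (Refactor): project_id=1 -> matches Nova
  - task 2 (Train): project_id=NULL, no match -> kept with NULL
  - task 3 (Optimize): project_id=5 -> matches Delta
  - task 4 (Setup): project_id=5 -> matches Delta
  - task 5 (Review): project_id=4 -> matches Aurora
  - task 6 (Test): project_id=6 -> matches Atlas
Match against tasks (self):
  - task 1 (Refactor): parent_id=NULL -> NULL
  - task 2 (Train): parent_id=1 -> Refactor
  - task 3 (Optimize): parent_id=2 -> Train
  - task 4 (Setup): parent_id=NULL -> NULL
  - task 5 (Review): parent_id=1 -> Refactor
  - task 6 (Test): parent_id=3 -> Optimize

SQL:
SELECT a.name, b.name AS project, c.name AS parent
FROM tasks a
LEFT JOIN projects b ON a.project_id = b.id
LEFT JOIN tasks c ON a.parent_id = c.id

Result:
name     | project | parent  
---------+---------+---------
Refactor | Nova    | NULL    
Train    | NULL    | Refactor
Optimize | Delta   | Train   
Setup    | Delta   | NULL    
Review   | Aurora  | Refactor
Test     | Atlas   | Optimize


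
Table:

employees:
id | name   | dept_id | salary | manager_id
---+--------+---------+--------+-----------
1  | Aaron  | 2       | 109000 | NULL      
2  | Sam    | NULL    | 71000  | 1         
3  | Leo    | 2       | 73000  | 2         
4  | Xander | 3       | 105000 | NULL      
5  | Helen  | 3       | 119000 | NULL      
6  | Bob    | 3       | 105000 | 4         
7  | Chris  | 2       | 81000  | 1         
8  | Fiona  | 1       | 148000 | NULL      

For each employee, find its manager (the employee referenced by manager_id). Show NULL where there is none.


This is a self-join: employees is joined to a second copy of itself, matching each row's manager_id to another row's id. Use LEFT JOIN so rows with manager_id=NULL are kept.
  - employee 1 (Aaron): manager_id=NULL -> NULL
  - employee 2 (Sam): manager_id=1 -> Aaron
  - employee 3 (Leo): manager_id=2 -> Sam
  - employee 4 (Xander): manager_id=NULL -> NULL
  - employee 5 (Helen): manager_id=NULL -> NULL
  - employee 6 (Bob): manager_id=4 -> Xander
  - employee 7 (Chris): manager_id=1 -> Aaron
  - employee 8 (Fiona): manager_id=NULL -> NULL

SQL:
SELECT a.name AS item, b.name AS manager
FROM employees a
LEFT JOIN employees b ON a.manager_id = b.id

Result:
item   | manager
-------+--------
Aaron  | NULL   
Sam    | Aaron  
Leo    | Sam    
Xander | NULL   
Helen  | NULL   
Bob    | Xander 
Chris  | Aaron  
Fiona  | NULL   


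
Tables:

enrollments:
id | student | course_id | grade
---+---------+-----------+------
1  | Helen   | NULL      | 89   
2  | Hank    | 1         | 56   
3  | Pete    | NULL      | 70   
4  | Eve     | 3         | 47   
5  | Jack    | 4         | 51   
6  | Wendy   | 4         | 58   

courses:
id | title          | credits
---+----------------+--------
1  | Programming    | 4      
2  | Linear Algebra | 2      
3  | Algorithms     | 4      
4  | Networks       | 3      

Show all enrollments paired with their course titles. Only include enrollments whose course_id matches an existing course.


INNER JOIN keeps only enrollments rows whose course_id matches an id in courses. Walk through each enrollment:
  - enrollment 1 (Helen): course_id=NULL, no match -> dropped
  - enrollment 2 (Hank): course_id=1 -> matches Programming
  - enrollment 3 (Pete): course_id=NULL, no match -> dropped
  - enrollment 4 (Eve): course_id=3 -> matches Algorithms
  - enrollment 5 (Jack): course_id=4 -> matches Networks
  - enrollment 6 (Wendy): course_id=4 -> matches Networks
So 2 of 6 rows are dropped.

SQL:
SELECT a.student, b.title AS course
FROM enrollments a
INNER JOIN courses b ON a.course_id = b.id

Result:
student | course     
--------+------------
Hank    | Programming
Eve     | Algorithms 
Jack    | Networks   
Wendy   | Networks   


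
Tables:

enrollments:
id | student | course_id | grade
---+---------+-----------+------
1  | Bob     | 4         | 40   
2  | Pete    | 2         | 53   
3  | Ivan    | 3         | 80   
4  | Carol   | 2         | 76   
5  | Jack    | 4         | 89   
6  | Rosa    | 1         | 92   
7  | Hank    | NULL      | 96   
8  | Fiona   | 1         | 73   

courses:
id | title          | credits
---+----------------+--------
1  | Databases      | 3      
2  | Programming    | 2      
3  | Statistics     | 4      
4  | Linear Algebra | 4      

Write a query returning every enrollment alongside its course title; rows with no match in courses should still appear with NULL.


LEFT JOIN keeps every row from enrollments (the left table); where course_id has no match in courses, the course columns become NULL. Walk through each enrollment:
  - enrollment 1 (Bob): course_id=4 -> matches Linear Algebra
  - enrollment 2 (Pete): course_id=2 -> matches Programming
  - enrollment 3 (Ivan): course_id=3 -> matches Statistics
  - enrollment 4 (Carol): course_id=2 -> matches Programming
  - enrollment 5 (Jack): course_id=4 -> matches Linear Algebra
  - enrollment 6 (Rosa): course_id=1 -> matches Databases
  - enrollment 7 (Hank): course_id=NULL, no match -> kept with NULL
  - enrollment 8 (Fiona): course_id=1 -> matches Databases
All 8 rows appear; 1 has NULL course.

SQL:
SELECT a.student, b.title AS course
FROM enrollments a
LEFT JOIN courses b ON a.course_id = b.id

Result:
student | course        
--------+---------------
Bob     | Linear Algebra
Pete    | Programming   
Ivan    | Statistics    
Carol   | Programming   
Jack    | Linear Algebra
Rosa    | Databases     
Hank    | NULL          
Fiona   | Databases     


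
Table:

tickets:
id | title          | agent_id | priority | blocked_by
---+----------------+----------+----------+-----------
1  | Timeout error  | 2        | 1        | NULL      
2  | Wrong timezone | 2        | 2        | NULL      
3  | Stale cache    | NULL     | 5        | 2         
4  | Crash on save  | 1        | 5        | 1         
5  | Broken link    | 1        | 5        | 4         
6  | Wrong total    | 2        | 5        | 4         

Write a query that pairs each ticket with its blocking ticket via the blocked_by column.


This is a self-join: tickets is joined to a second copy of itself, matching each row's blocked_by to another row's id. Use LEFT JOIN so rows with blocked_by=NULL are kept.
  - ticket 1 (Timeout error): blocked_by=NULL -> NULL
  - ticket 2 (Wrong timezone): blocked_by=NULL -> NULL
  - ticket 3 (Stale cache): blocked_by=2 -> Wrong timezone
  - ticket 4 (Crash on save): blocked_by=1 -> Timeout error
  - ticket 5 (Broken link): blocked_by=4 -> Crash on save
  - ticket 6 (Wrong total): blocked_by=4 -> Crash on save

SQL:
SELECT a.title AS item, b.title AS blocked_by
FROM tickets a
LEFT JOIN tickets b ON a.blocked_by = b.id

Result:
item           | blocked_by    
---------------+---------------
Timeout error  | NULL          
Wrong timezone | NULL          
Stale cache    | Wrong timezone
Crash on save  | Timeout error 
Broken link    | Crash on save 
Wrong total    | Crash on save 


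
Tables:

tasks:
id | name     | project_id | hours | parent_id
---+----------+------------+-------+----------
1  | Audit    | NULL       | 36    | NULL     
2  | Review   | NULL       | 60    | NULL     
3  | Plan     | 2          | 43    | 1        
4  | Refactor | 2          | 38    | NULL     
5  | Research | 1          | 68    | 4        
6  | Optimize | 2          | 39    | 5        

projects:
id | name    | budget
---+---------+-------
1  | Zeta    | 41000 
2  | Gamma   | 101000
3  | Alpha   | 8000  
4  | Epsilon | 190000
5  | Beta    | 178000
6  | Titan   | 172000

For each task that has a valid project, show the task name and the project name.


INNER JOIN keeps only tasks rows whose project_id matches an id in projects. Walk through each task:
  - task 1 (Audit): project_id=NULL, no match -> dropped
  - task 2 (Review): project_id=NULL, no match -> dropped
  - task 3 (Plan): project_id=2 -> matches Gamma
  - task 4 (Refactor): project_id=2 -> matches Gamma
  - task 5 (Research): project_id=1 -> matches Zeta
  - task 6 (Optimize): project_id=2 -> matches Gamma
So 2 of 6 rows are dropped.

SQL:
SELECT a.name, b.name AS project
FROM tasks a
INNER JOIN projects b ON a.project_id = b.id

Result:
name     | project
---------+--------
Plan     | Gamma  
Refactor | Gamma  
Research | Zeta   
Optimize | Gamma  


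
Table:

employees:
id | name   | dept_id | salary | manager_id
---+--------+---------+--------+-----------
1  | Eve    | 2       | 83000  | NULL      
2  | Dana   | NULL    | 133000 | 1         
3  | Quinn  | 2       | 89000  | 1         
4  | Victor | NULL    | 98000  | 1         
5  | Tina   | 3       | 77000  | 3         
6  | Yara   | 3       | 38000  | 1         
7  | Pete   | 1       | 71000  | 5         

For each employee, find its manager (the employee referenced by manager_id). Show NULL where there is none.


This is a self-join: employees is joined to a second copy of itself, matching each row's manager_id to another row's id. Use LEFT JOIN so rows with manager_id=NULL are kept.
  - employee 1 (Eve): manager_id=NULL -> NULL
  - employee 2 (Dana): manager_id=1 -> Eve
  - employee 3 (Quinn): manager_id=1 -> Eve
  - employee 4 (Victor): manager_id=1 -> Eve
  - employee 5 (Tina): manager_id=3 -> Quinn
  - employee 6 (Yara): manager_id=1 -> Eve
  - employee 7 (Pete): manager_id=5 -> Tina

SQL:
SELECT a.name AS item, b.name AS manager
FROM employees a
LEFT JOIN employees b ON a.manager_id = b.id

Result:
item   | manager
-------+--------
Eve    | NULL   
Dana   | Eve    
Quinn  | Eve    
Victor | Eve    
Tina   | Quinn  
Yara   | Eve    
Pete   | Tina   


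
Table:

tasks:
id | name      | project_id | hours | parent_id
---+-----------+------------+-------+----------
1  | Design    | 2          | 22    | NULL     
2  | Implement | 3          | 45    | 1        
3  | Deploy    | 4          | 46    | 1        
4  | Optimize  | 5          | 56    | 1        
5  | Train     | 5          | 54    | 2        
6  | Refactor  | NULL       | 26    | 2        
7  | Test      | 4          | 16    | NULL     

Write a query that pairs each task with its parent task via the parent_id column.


This is a self-join: tasks is joined to a second copy of itself, matching each row's parent_id to another row's id. Use LEFT JOIN so rows with parent_id=NULL are kept.
  - task 1 (Design): parent_id=NULL -> NULL
  - task 2 (Implement): parent_id=1 -> Design
  - task 3 (Deploy): parent_id=1 -> Design
  - task 4 (Optimize): parent_id=1 -> Design
  - task 5 (Train): parent_id=2 -> Implement
  - task 6 (Refactor): parent_id=2 -> Implement
  - task 7 (Test): parent_id=NULL -> NULL

SQL:
SELECT a.name AS item, b.name AS parent
FROM tasks a
LEFT JOIN tasks b ON a.parent_id = b.id

Result:
item      | parent   
----------+----------
Design    | NULL     
Implement | Design   
Deploy    | Design   
Optimize  | Design   
Train     | Implement
Refactor  | Implement
Test      | NULL     


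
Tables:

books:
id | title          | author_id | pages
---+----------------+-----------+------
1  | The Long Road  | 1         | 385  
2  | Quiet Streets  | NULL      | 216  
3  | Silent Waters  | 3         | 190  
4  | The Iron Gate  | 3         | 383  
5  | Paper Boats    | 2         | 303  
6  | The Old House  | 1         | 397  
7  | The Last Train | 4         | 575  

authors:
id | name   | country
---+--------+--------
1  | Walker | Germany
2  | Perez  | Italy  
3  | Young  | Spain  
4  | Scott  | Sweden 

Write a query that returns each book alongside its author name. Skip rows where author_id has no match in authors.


INNER JOIN keeps only books rows whose author_id matches an id in authors. Walk through each book:
  - book 1 (The Long Road): author_id=1 -> matches Walker
  - book 2 (Quiet Streets): author_id=NULL, no match -> dropped
  - book 3 (Silent Waters): author_id=3 -> matches Young
  - book 4 (The Iron Gate): author_id=3 -> matches Young
  - book 5 (Paper Boats): author_id=2 -> matches Perez
  - book 6 (The Old House): author_id=1 -> matches Walker
  - book 7 (The Last Train): author_id=4 -> matches Scott
So 1 of 7 rows is dropped.

SQL:
SELECT a.title, b.name AS author
FROM books a
INNER JOIN authors b ON a.author_id = b.id

Result:
title          | author
---------------+-------
The Long Road  | Walker
Silent Waters  | Young 
The Iron Gate  | Young 
Paper Boats    | Perez 
The Old House  | Walker
The Last Train | Scott 


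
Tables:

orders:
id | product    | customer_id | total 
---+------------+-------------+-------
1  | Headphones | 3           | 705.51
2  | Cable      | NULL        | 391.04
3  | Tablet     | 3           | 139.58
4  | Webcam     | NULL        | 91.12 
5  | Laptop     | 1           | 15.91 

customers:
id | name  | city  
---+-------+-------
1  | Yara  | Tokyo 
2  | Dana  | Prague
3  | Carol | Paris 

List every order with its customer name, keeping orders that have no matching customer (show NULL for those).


LEFT JOIN keeps every row from orders (the left table); where customer_id has no match in customers, the customer columns become NULL. Walk through each order:
  - order 1 (Headphones): customer_id=3 -> matches Carol
  - order 2 (Cable): customer_id=NULL, no match -> kept with NULL
  - order 3 (Tablet): customer_id=3 -> matches Carol
  - order 4 (Webcam): customer_id=NULL, no match -> kept with NULL
  - order 5 (Laptop): customer_id=1 -> matches Yara
All 5 rows appear; 2 have NULL customer.

SQL:
SELECT a.product, b.name AS customer
FROM orders a
LEFT JOIN customers b ON a.customer_id = b.id

Result:
product    | customer
-----------+---------
Headphones | Carol   
Cable      | NULL    
Tablet     | Carol   
Webcam     | NULL    
Laptop     | Yara    


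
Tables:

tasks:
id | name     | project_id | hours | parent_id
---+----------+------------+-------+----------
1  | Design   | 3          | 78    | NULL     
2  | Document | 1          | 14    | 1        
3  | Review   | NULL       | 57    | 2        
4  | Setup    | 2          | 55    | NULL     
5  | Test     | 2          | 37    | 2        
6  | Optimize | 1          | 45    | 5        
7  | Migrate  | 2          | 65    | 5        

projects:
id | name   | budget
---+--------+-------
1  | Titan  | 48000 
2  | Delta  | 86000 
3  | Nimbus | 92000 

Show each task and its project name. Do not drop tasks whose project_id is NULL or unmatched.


LEFT JOIN keeps every row from tasks (the left table); where project_id has no match in projects, the project columns become NULL. Walk through each task:
  - task 1 (Design): project_id=3 -> matches Nimbus
  - task 2 (Document): project_id=1 -> matches Titan
  - task 3 (Review): project_id=NULL, no match -> kept with NULL
  - task 4 (Setup): project_id=2 -> matches Delta
  - task 5 (Test): project_id=2 -> matches Delta
  - task 6 (Optimize): project_id=1 -> matches Titan
  - task 7 (Migrate): project_id=2 -> matches Delta
All 7 rows appear; 1 has NULL project.

SQL:
SELECT a.name, b.name AS project
FROM tasks a
LEFT JOIN projects b ON a.project_id = b.id

Result:
name     | project
---------+--------
Design   | Nimbus 
Document | Titan  
Review   | NULL   
Setup    | Delta  
Test     | Delta  
Optimize | Titan  
Migrate  | Delta  


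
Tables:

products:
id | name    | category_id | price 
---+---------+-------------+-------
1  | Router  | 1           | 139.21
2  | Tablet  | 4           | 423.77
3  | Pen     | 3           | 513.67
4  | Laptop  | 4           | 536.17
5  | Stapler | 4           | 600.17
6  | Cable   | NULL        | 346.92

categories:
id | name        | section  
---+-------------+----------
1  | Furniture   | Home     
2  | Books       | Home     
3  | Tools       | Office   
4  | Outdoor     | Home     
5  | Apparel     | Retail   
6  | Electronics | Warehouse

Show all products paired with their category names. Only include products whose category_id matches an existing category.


INNER JOIN keeps only products rows whose category_id matches an id in categories. Walk through each product:
  - product 1 (Router): category_id=1 -> matches Furniture
  - product 2 (Tablet): category_id=4 -> matches Outdoor
  - product 3 (Pen): category_id=3 -> matches Tools
  - product 4 (Laptop): category_id=4 -> matches Outdoor
  - product 5 (Stapler): category_id=4 -> matches Outdoor
  - product 6 (Cable): category_id=NULL, no match -> dropped
So 1 of 6 rows is dropped.

SQL:
SELECT a.name, b.name AS category
FROM products a
INNER JOIN categories b ON a.category_id = b.id

Result:
name    | category 
--------+----------
Router  | Furniture
Tablet  | Outdoor  
Pen     | Tools    
Laptop  | Outdoor  
Stapler | Outdoor  


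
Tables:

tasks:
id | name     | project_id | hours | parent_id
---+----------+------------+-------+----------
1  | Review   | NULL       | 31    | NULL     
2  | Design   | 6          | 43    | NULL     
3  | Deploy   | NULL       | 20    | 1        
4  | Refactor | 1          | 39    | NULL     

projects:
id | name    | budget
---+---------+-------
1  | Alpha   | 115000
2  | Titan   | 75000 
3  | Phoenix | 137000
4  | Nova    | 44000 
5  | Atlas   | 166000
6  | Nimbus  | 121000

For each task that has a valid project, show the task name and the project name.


INNER JOIN keeps only tasks rows whose project_id matches an id in projects. Walk through each task:
  - task 1 (Review): project_id=NULL, no match -> dropped
  - task 2 (Design): project_id=6 -> matches Nimbus
  - task 3 (Deploy): project_id=NULL, no match -> dropped
  - task 4 (Refactor): project_id=1 -> matches Alpha
So 2 of 4 rows are dropped.

SQL:
SELECT a.name, b.name AS project
FROM tasks a
INNER JOIN projects b ON a.project_id = b.id

Result:
name     | project
---------+--------
Design   | Nimbus 
Refactor | Alpha  


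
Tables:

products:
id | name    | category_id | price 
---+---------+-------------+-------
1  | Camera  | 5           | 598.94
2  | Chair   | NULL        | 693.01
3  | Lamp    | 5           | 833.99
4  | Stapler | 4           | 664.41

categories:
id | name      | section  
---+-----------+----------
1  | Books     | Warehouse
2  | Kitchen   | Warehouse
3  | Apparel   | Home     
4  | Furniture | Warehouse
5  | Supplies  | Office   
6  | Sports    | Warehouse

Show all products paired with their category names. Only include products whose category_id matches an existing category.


INNER JOIN keeps only products rows whose category_id matches an id in categories. Walk through each product:
  - product 1 (Camera): category_id=5 -> matches Supplies
  - product 2 (Chair): category_id=NULL, no match -> dropped
  - product 3 (Lamp): category_id=5 -> matches Supplies
  - product 4 (Stapler): category_id=4 -> matches Furniture
So 1 of 4 rows is dropped.

SQL:
SELECT a.name, b.name AS category
FROM products a
INNER JOIN categories b ON a.category_id = b.id

Result:
name    | category 
--------+----------
Camera  | Supplies 
Lamp    | Supplies 
Stapler | Furniture


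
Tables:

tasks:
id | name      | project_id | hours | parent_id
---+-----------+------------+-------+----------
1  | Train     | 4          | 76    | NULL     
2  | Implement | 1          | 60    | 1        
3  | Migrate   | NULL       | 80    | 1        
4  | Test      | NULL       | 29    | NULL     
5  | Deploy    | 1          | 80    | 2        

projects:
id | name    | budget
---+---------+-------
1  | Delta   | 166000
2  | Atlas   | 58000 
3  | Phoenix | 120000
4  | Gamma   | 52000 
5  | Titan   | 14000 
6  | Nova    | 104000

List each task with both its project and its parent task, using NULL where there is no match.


Two LEFT JOINs from the same base table tasks: one to projects via project_id, one to tasks itself via parent_id. Both are LEFT so every task is preserved.
Match against projects:
  - task 1 (Train): project_id=4 -> matches Gamma
  - task 2 (Implement): project_id=1 -> matches Delta
  - task 3 (Migrate): project_id=NULL, no match -> kept with NULL
  - task 4 (Test): project_id=NULL, no match -> kept with NULL
  - task 5 (Deploy): project_id=1 -> matches Delta
Match against tasks (self):
  - task 1 (Train): parent_id=NULL -> NULL
  - task 2 (Implement): parent_id=1 -> Train
  - task 3 (Migrate): parent_id=1 -> Train
  - task 4 (Test): parent_id=NULL -> NULL
  - task 5 (Deploy): parent_id=2 -> Implement

SQL:
SELECT a.name, b.name AS project, c.name AS parent
FROM tasks a
LEFT JOIN projects b ON a.project_id = b.id
LEFT JOIN tasks c ON a.parent_id = c.id

Result:
name      | project | parent   
----------+---------+----------
Train     | Gamma   | NULL     
Implement | Delta   | Train    
Migrate   | NULL    | Train    
Test      | NULL    | NULL     
Deploy    | Delta   | Implement


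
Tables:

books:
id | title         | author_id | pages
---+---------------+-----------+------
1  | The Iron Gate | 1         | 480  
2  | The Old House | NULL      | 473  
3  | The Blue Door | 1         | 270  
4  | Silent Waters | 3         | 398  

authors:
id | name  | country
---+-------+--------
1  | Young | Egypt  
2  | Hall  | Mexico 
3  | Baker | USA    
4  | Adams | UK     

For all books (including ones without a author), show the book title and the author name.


LEFT JOIN keeps every row from books (the left table); where author_id has no match in authors, the author columns become NULL. Walk through each book:
  - book 1 (The Iron Gate): author_id=1 -> matches Young
  - book 2 (The Old House): author_id=NULL, no match -> kept with NULL
  - book 3 (The Blue Door): author_id=1 -> matches Young
  - book 4 (Silent Waters): author_id=3 -> matches Baker
All 4 rows appear; 1 has NULL author.

SQL:
SELECT a.title, b.name AS author
FROM books a
LEFT JOIN authors b ON a.author_id = b.id

Result:
title         | author
--------------+-------
The Iron Gate | Young 
The Old House | NULL  
The Blue Door | Young 
Silent Waters | Baker 


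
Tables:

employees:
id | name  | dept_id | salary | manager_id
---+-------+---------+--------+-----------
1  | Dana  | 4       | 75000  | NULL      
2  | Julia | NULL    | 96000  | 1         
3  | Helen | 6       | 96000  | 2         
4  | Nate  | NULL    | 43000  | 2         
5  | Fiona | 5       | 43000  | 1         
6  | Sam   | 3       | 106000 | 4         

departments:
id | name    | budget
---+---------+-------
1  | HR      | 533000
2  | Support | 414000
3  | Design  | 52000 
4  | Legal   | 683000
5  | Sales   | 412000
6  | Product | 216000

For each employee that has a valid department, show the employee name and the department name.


INNER JOIN keeps only employees rows whose dept_id matches an id in departments. Walk through each employee:
  - employee 1 (Dana): dept_id=4 -> matches Legal
  - employee 2 (Julia): dept_id=NULL, no match -> dropped
  - employee 3 (Helen): dept_id=6 -> matches Product
  - employee 4 (Nate): dept_id=NULL, no match -> dropped
  - employee 5 (Fiona): dept_id=5 -> matches Sales
  - employee 6 (Sam): dept_id=3 -> matches Design
So 2 of 6 rows are dropped.

SQL:
SELECT a.name, b.name AS department
FROM employees a
INNER JOIN departments b ON a.dept_id = b.id

Result:
name  | department
------+-----------
Dana  | Legal     
Helen | Product   
Fiona | Sales     
Sam   | Design    


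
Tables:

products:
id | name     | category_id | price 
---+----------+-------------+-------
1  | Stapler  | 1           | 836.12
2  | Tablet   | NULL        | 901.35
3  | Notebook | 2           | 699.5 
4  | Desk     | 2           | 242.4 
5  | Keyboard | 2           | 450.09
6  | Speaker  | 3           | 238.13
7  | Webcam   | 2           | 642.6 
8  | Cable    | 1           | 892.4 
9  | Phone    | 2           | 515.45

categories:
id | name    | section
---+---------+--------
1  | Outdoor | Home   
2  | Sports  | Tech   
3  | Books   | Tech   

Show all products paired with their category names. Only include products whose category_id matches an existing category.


INNER JOIN keeps only products rows whose category_id matches an id in categories. Walk through each product:
  - product 1 (Stapler): category_id=1 -> matches Outdoor
  - product 2 (Tablet): category_id=NULL, no match -> dropped
  - product 3 (Notebook): category_id=2 -> matches Sports
  - product 4 (Desk): category_id=2 -> matches Sports
  - product 5 (Keyboard): category_id=2 -> matches Sports
  - product 6 (Speaker): category_id=3 -> matches Books
  - product 7 (Webcam): category_id=2 -> matches Sports
  - product 8 (Cable): category_id=1 -> matches Outdoor
  - product 9 (Phone): category_id=2 -> matches Sports
So 1 of 9 rows is dropped.

SQL:
SELECT a.name, b.name AS category
FROM products a
INNER JOIN categories b ON a.category_id = b.id

Result:
name     | category
---------+---------
Stapler  | Outdoor 
Notebook | Sports  
Desk     | Sports  
Keyboard | Sports  
Speaker  | Books   
Webcam   | Sports  
Cable    | Outdoor 
Phone    | Sports  


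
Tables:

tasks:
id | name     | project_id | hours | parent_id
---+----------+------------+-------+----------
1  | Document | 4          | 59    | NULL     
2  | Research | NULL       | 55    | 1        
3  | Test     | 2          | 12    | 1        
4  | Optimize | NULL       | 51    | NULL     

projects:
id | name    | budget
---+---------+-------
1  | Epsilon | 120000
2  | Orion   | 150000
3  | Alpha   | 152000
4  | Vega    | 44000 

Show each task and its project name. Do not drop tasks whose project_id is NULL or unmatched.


LEFT JOIN keeps every row from tasks (the left table); where project_id has no match in projects, the project columns become NULL. Walk through each task:
  - task 1 (Document): project_id=4 -> matches Vega
  - task 2 (Research): project_id=NULL, no match -> kept with NULL
  - task 3 (Test): project_id=2 -> matches Orion
  - task 4 (Optimize): project_id=NULL, no match -> kept with NULL
All 4 rows appear; 2 have NULL project.

SQL:
SELECT a.name, b.name AS project
FROM tasks a
LEFT JOIN projects b ON a.project_id = b.id

Result:
name     | project
---------+--------
Document | Vega   
Research | NULL   
Test     | Orion  
Optimize | NULL   


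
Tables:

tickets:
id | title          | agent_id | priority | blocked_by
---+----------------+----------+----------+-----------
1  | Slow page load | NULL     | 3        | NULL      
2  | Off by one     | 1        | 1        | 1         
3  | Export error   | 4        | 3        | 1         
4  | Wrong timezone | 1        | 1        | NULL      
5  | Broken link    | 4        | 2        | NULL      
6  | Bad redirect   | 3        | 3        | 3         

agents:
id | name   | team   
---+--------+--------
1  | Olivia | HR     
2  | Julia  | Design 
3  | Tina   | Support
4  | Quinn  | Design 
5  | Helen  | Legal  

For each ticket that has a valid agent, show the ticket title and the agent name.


INNER JOIN keeps only tickets rows whose agent_id matches an id in agents. Walk through each ticket:
  - ticket 1 (Slow page load): agent_id=NULL, no match -> dropped
  - ticket 2 (Off by one): agent_id=1 -> matches Olivia
  - ticket 3 (Export error): agent_id=4 -> matches Quinn
  - ticket 4 (Wrong timezone): agent_id=1 -> matches Olivia
  - ticket 5 (Broken link): agent_id=4 -> matches Quinn
  - ticket 6 (Bad redirect): agent_id=3 -> matches Tina
So 1 of 6 rows is dropped.

SQL:
SELECT a.title, b.name AS agent
FROM tickets a
INNER JOIN agents b ON a.agent_id = b.id

Result:
title          | agent 
---------------+-------
Off by one     | Olivia
Export error   | Quinn 
Wrong timezone | Olivia
Broken link    | Quinn 
Bad redirect   | Tina  


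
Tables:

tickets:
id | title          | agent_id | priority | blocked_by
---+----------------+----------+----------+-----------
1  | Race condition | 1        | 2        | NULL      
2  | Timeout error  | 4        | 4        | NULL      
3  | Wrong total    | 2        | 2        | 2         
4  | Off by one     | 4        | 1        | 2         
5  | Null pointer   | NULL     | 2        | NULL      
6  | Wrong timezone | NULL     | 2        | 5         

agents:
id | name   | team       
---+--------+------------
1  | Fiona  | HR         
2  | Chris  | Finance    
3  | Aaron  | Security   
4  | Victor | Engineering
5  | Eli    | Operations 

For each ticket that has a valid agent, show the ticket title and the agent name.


INNER JOIN keeps only tickets rows whose agent_id matches an id in agents. Walk through each ticket:
  - ticket 1 (Race condition): agent_id=1 -> matches Fiona
  - ticket 2 (Timeout error): agent_id=4 -> matches Victor
  - ticket 3 (Wrong total): agent_id=2 -> matches Chris
  - ticket 4 (Off by one): agent_id=4 -> matches Victor
  - ticket 5 (Null pointer): agent_id=NULL, no match -> dropped
  - ticket 6 (Wrong timezone): agent_id=NULL, no match -> dropped
So 2 of 6 rows are dropped.

SQL:
SELECT a.title, b.name AS agent
FROM tickets a
INNER JOIN agents b ON a.agent_id = b.id

Result:
title          | agent 
---------------+-------
Race condition | Fiona 
Timeout error  | Victor
Wrong total    | Chris 
Off by one     | Victor
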